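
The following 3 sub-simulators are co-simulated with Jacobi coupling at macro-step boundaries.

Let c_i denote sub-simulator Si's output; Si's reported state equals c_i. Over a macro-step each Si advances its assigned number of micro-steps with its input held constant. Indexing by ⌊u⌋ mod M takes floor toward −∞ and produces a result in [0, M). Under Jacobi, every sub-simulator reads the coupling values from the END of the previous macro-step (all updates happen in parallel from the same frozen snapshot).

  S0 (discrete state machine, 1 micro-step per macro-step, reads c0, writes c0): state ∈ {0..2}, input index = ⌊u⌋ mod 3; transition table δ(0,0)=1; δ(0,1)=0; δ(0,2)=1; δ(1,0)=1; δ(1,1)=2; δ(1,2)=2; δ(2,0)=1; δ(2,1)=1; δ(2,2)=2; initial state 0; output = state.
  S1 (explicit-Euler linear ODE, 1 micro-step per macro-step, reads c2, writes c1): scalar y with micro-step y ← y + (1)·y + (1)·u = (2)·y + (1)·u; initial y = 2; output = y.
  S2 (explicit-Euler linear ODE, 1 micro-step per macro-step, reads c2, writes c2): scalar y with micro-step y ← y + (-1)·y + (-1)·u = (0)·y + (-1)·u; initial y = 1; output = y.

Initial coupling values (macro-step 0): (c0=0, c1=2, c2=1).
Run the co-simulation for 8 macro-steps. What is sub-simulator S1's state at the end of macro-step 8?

S1 state at macro-step 8 = 597

macro 1: S0 reads c0=0 → after 1×micro: 1; S1 reads c2=1 → after 1×micro: 5; S2 reads c2=1 → after 1×micro: -1 ⇒ (c0=1, c1=5, c2=-1)
macro 2: S0 reads c0=1 → after 1×micro: 2; S1 reads c2=-1 → after 1×micro: 9; S2 reads c2=-1 → after 1×micro: 1 ⇒ (c0=2, c1=9, c2=1)
macro 3: S0 reads c0=2 → after 1×micro: 2; S1 reads c2=1 → after 1×micro: 19; S2 reads c2=1 → after 1×micro: -1 ⇒ (c0=2, c1=19, c2=-1)
macro 4: S0 reads c0=2 → after 1×micro: 2; S1 reads c2=-1 → after 1×micro: 37; S2 reads c2=-1 → after 1×micro: 1 ⇒ (c0=2, c1=37, c2=1)
macro 5: S0 reads c0=2 → after 1×micro: 2; S1 reads c2=1 → after 1×micro: 75; S2 reads c2=1 → after 1×micro: -1 ⇒ (c0=2, c1=75, c2=-1)
macro 6: S0 reads c0=2 → after 1×micro: 2; S1 reads c2=-1 → after 1×micro: 149; S2 reads c2=-1 → after 1×micro: 1 ⇒ (c0=2, c1=149, c2=1)
macro 7: S0 reads c0=2 → after 1×micro: 2; S1 reads c2=1 → after 1×micro: 299; S2 reads c2=1 → after 1×micro: -1 ⇒ (c0=2, c1=299, c2=-1)
macro 8: S0 reads c0=2 → after 1×micro: 2; S1 reads c2=-1 → after 1×micro: 597; S2 reads c2=-1 → after 1×micro: 1 ⇒ (c0=2, c1=597, c2=1)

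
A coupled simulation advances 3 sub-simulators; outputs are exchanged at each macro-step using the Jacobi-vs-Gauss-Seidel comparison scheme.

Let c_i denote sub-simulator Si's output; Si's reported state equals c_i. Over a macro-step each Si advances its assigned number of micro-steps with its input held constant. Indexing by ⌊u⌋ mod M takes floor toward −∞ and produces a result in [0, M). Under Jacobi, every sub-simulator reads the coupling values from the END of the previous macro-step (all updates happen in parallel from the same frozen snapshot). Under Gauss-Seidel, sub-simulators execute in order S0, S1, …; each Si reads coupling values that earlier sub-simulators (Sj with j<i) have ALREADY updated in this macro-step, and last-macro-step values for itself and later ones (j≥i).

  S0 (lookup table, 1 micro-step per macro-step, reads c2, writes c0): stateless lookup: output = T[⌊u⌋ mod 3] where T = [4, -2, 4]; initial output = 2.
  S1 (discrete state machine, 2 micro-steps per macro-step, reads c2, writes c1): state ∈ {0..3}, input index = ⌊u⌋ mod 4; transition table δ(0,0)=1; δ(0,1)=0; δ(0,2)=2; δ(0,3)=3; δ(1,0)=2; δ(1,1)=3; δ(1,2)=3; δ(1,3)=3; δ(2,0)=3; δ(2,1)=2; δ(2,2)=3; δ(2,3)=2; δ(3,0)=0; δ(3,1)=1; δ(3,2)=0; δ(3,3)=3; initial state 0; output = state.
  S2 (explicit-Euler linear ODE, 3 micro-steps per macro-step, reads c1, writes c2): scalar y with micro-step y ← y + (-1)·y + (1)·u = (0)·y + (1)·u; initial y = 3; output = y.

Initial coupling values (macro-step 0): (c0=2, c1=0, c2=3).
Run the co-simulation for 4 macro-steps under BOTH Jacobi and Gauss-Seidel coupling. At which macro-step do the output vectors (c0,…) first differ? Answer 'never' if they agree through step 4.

first divergence at macro-step: 1

[Jacobi] macro 1: S0 reads c2=3 → after 1×micro: 4; S1 reads c2=3 → after 2×micro: 3; S2 reads c1=0 → after 3×micro: 0 ⇒ (c0=4, c1=3, c2=0)
[Jacobi] macro 2: S0 reads c2=0 → after 1×micro: 4; S1 reads c2=0 → after 2×micro: 1; S2 reads c1=3 → after 3×micro: 3 ⇒ (c0=4, c1=1, c2=3)
[Jacobi] macro 3: S0 reads c2=3 → after 1×micro: 4; S1 reads c2=3 → after 2×micro: 3; S2 reads c1=1 → after 3×micro: 1 ⇒ (c0=4, c1=3, c2=1)
[Jacobi] macro 4: S0 reads c2=1 → after 1×micro: -2; S1 reads c2=1 → after 2×micro: 3; S2 reads c1=3 → after 3×micro: 3 ⇒ (c0=-2, c1=3, c2=3)
[Gauss-Seidel] macro 1: S0 reads c2=3 → after 1×micro: 4; S1 reads c2=3 → after 2×micro: 3; S2 reads c1=3 → after 3×micro: 3 ⇒ (c0=4, c1=3, c2=3)
[Gauss-Seidel] macro 2: S0 reads c2=3 → after 1×micro: 4; S1 reads c2=3 → after 2×micro: 3; S2 reads c1=3 → after 3×micro: 3 ⇒ (c0=4, c1=3, c2=3)
[Gauss-Seidel] macro 3: S0 reads c2=3 → after 1×micro: 4; S1 reads c2=3 → after 2×micro: 3; S2 reads c1=3 → after 3×micro: 3 ⇒ (c0=4, c1=3, c2=3)
[Gauss-Seidel] macro 4: S0 reads c2=3 → after 1×micro: 4; S1 reads c2=3 → after 2×micro: 3; S2 reads c1=3 → after 3×micro: 3 ⇒ (c0=4, c1=3, c2=3)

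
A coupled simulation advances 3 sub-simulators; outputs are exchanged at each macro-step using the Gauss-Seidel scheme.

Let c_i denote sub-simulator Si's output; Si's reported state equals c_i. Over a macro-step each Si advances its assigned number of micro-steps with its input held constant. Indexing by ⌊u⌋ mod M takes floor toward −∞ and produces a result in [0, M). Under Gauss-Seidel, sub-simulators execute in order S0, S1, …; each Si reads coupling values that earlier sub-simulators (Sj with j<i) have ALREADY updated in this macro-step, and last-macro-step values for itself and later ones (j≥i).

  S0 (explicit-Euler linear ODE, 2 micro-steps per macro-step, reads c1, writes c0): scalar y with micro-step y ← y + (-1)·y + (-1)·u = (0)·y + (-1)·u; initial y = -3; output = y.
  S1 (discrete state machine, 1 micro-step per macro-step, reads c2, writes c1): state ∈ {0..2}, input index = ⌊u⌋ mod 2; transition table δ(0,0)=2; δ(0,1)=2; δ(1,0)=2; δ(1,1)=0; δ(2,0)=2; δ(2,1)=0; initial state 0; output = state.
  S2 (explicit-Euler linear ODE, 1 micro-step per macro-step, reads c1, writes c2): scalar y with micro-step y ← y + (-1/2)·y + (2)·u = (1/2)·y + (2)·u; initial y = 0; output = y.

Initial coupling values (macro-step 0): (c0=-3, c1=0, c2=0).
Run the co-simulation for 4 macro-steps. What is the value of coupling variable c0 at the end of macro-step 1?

c0 at macro-step 1 = 0

macro 1: S0 reads c1=0 → after 2×micro: 0; S1 reads c2=0 → after 1×micro: 2; S2 reads c1=2 → after 1×micro: 4 ⇒ (c0=0, c1=2, c2=4)
macro 2: S0 reads c1=2 → after 2×micro: -2; S1 reads c2=4 → after 1×micro: 2; S2 reads c1=2 → after 1×micro: 6 ⇒ (c0=-2, c1=2, c2=6)
macro 3: S0 reads c1=2 → after 2×micro: -2; S1 reads c2=6 → after 1×micro: 2; S2 reads c1=2 → after 1×micro: 7 ⇒ (c0=-2, c1=2, c2=7)
macro 4: S0 reads c1=2 → after 2×micro: -2; S1 reads c2=7 → after 1×micro: 0; S2 reads c1=0 → after 1×micro: 7/2 ⇒ (c0=-2, c1=0, c2=7/2)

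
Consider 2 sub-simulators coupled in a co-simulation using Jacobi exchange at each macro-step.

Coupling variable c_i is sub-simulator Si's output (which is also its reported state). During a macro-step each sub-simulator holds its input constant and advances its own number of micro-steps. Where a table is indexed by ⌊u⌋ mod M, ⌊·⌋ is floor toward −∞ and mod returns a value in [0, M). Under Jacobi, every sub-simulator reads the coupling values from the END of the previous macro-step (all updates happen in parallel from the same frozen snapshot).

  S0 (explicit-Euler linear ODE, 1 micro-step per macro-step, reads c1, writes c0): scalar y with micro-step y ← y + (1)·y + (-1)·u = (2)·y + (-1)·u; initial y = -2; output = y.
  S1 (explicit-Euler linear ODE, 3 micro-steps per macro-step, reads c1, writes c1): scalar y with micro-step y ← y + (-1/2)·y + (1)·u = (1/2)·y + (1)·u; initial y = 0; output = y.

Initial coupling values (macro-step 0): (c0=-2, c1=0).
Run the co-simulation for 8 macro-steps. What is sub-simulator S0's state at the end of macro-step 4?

S0 state at macro-step 4 = -32

macro 1: S0 reads c1=0 → after 1×micro: -4; S1 reads c1=0 → after 3×micro: 0 ⇒ (c0=-4, c1=0)
macro 2: S0 reads c1=0 → after 1×micro: -8; S1 reads c1=0 → after 3×micro: 0 ⇒ (c0=-8, c1=0)
macro 3: S0 reads c1=0 → after 1×micro: -16; S1 reads c1=0 → after 3×micro: 0 ⇒ (c0=-16, c1=0)
macro 4: S0 reads c1=0 → after 1×micro: -32; S1 reads c1=0 → after 3×micro: 0 ⇒ (c0=-32, c1=0)
macro 5: S0 reads c1=0 → after 1×micro: -64; S1 reads c1=0 → after 3×micro: 0 ⇒ (c0=-64, c1=0)
macro 6: S0 reads c1=0 → after 1×micro: -128; S1 reads c1=0 → after 3×micro: 0 ⇒ (c0=-128, c1=0)
macro 7: S0 reads c1=0 → after 1×micro: -256; S1 reads c1=0 → after 3×micro: 0 ⇒ (c0=-256, c1=0)
macro 8: S0 reads c1=0 → after 1×micro: -512; S1 reads c1=0 → after 3×micro: 0 ⇒ (c0=-512, c1=0)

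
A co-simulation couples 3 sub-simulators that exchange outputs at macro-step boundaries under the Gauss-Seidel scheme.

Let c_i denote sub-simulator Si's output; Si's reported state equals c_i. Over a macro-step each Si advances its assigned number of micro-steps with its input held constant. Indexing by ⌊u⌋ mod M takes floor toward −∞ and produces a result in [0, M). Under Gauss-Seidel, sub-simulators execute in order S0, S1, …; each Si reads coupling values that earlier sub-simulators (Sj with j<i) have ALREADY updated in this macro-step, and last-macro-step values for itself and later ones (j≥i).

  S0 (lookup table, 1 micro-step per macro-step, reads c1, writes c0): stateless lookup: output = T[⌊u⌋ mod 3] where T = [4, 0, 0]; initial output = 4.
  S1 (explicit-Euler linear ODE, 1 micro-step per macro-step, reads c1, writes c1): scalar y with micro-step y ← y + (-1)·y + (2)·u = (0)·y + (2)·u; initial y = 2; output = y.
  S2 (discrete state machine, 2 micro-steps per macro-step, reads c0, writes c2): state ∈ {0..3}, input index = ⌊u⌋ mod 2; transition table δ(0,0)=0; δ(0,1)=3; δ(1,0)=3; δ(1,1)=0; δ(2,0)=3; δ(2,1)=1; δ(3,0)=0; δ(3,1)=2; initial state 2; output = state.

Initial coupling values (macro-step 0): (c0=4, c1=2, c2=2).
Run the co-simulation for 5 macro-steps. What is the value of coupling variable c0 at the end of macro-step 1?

macro 1: S0 reads c1=2 → after 1×micro: 0; S1 reads c1=2 → after 1×micro: 4; S2 reads c0=0 → after 2×micro: 0 ⇒ (c0=0, c1=4, c2=0)
macro 2: S0 reads c1=4 → after 1×micro: 0; S1 reads c1=4 → after 1×micro: 8; S2 reads c0=0 → after 2×micro: 0 ⇒ (c0=0, c1=8, c2=0)
macro 3: S0 reads c1=8 → after 1×micro: 0; S1 reads c1=8 → after 1×micro: 16; S2 reads c0=0 → after 2×micro: 0 ⇒ (c0=0, c1=16, c2=0)
macro 4: S0 reads c1=16 → after 1×micro: 0; S1 reads c1=16 → after 1×micro: 32; S2 reads c0=0 → after 2×micro: 0 ⇒ (c0=0, c1=32, c2=0)
macro 5: S0 reads c1=32 → after 1×micro: 0; S1 reads c1=32 → after 1×micro: 64; S2 reads c0=0 → after 2×micro: 0 ⇒ (c0=0, c1=64, c2=0)

c0 at macro-step 1 = 0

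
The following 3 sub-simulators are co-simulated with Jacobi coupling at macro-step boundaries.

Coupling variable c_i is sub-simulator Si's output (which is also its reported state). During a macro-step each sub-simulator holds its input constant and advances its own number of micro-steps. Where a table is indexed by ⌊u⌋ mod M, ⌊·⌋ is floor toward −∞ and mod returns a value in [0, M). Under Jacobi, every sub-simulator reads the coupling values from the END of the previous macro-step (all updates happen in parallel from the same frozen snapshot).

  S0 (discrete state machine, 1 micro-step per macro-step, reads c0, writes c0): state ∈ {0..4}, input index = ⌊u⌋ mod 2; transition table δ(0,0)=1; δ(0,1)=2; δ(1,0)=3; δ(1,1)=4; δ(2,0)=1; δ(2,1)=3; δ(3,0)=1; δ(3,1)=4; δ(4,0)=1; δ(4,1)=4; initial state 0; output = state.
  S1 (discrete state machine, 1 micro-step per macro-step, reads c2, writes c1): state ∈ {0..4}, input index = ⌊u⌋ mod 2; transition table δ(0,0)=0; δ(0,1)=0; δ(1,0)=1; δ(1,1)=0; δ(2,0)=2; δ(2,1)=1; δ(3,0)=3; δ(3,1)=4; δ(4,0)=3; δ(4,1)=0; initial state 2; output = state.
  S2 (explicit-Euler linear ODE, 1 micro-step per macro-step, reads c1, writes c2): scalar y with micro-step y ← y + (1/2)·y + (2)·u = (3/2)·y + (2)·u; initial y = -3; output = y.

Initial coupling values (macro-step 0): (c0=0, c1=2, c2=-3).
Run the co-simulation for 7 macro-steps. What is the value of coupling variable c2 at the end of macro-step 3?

c2 at macro-step 3 = 15/8

macro 1: S0 reads c0=0 → after 1×micro: 1; S1 reads c2=-3 → after 1×micro: 1; S2 reads c1=2 → after 1×micro: -1/2 ⇒ (c0=1, c1=1, c2=-1/2)
macro 2: S0 reads c0=1 → after 1×micro: 4; S1 reads c2=-1/2 → after 1×micro: 0; S2 reads c1=1 → after 1×micro: 5/4 ⇒ (c0=4, c1=0, c2=5/4)
macro 3: S0 reads c0=4 → after 1×micro: 1; S1 reads c2=5/4 → after 1×micro: 0; S2 reads c1=0 → after 1×micro: 15/8 ⇒ (c0=1, c1=0, c2=15/8)
macro 4: S0 reads c0=1 → after 1×micro: 4; S1 reads c2=15/8 → after 1×micro: 0; S2 reads c1=0 → after 1×micro: 45/16 ⇒ (c0=4, c1=0, c2=45/16)
macro 5: S0 reads c0=4 → after 1×micro: 1; S1 reads c2=45/16 → after 1×micro: 0; S2 reads c1=0 → after 1×micro: 135/32 ⇒ (c0=1, c1=0, c2=135/32)
macro 6: S0 reads c0=1 → after 1×micro: 4; S1 reads c2=135/32 → after 1×micro: 0; S2 reads c1=0 → after 1×micro: 405/64 ⇒ (c0=4, c1=0, c2=405/64)
macro 7: S0 reads c0=4 → after 1×micro: 1; S1 reads c2=405/64 → after 1×micro: 0; S2 reads c1=0 → after 1×micro: 1215/128 ⇒ (c0=1, c1=0, c2=1215/128)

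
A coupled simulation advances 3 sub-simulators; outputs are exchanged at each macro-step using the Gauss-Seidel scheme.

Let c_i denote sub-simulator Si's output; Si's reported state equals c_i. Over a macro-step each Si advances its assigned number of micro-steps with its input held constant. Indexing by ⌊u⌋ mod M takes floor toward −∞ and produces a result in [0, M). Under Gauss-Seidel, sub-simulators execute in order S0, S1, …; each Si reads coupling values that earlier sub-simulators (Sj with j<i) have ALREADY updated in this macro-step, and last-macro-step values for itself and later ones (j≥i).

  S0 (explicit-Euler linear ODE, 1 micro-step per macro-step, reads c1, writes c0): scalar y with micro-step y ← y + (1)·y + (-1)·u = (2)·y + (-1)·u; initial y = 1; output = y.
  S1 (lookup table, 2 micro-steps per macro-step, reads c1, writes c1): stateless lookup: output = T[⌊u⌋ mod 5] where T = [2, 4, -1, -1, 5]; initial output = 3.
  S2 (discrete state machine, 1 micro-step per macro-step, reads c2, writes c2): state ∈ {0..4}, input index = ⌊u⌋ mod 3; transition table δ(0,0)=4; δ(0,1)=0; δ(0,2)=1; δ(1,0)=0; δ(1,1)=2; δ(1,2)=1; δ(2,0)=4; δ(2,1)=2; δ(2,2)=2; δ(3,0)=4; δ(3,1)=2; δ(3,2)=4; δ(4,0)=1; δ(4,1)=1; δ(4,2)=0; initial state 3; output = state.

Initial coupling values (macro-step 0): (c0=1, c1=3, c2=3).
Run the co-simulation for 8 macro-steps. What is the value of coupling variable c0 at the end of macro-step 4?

macro 1: S0 reads c1=3 → after 1×micro: -1; S1 reads c1=3 → after 2×micro: -1; S2 reads c2=3 → after 1×micro: 4 ⇒ (c0=-1, c1=-1, c2=4)
macro 2: S0 reads c1=-1 → after 1×micro: -1; S1 reads c1=-1 → after 2×micro: 5; S2 reads c2=4 → after 1×micro: 1 ⇒ (c0=-1, c1=5, c2=1)
macro 3: S0 reads c1=5 → after 1×micro: -7; S1 reads c1=5 → after 2×micro: 2; S2 reads c2=1 → after 1×micro: 2 ⇒ (c0=-7, c1=2, c2=2)
macro 4: S0 reads c1=2 → after 1×micro: -16; S1 reads c1=2 → after 2×micro: -1; S2 reads c2=2 → after 1×micro: 2 ⇒ (c0=-16, c1=-1, c2=2)
macro 5: S0 reads c1=-1 → after 1×micro: -31; S1 reads c1=-1 → after 2×micro: 5; S2 reads c2=2 → after 1×micro: 2 ⇒ (c0=-31, c1=5, c2=2)
macro 6: S0 reads c1=5 → after 1×micro: -67; S1 reads c1=5 → after 2×micro: 2; S2 reads c2=2 → after 1×micro: 2 ⇒ (c0=-67, c1=2, c2=2)
macro 7: S0 reads c1=2 → after 1×micro: -136; S1 reads c1=2 → after 2×micro: -1; S2 reads c2=2 → after 1×micro: 2 ⇒ (c0=-136, c1=-1, c2=2)
macro 8: S0 reads c1=-1 → after 1×micro: -271; S1 reads c1=-1 → after 2×micro: 5; S2 reads c2=2 → after 1×micro: 2 ⇒ (c0=-271, c1=5, c2=2)

c0 at macro-step 4 = -16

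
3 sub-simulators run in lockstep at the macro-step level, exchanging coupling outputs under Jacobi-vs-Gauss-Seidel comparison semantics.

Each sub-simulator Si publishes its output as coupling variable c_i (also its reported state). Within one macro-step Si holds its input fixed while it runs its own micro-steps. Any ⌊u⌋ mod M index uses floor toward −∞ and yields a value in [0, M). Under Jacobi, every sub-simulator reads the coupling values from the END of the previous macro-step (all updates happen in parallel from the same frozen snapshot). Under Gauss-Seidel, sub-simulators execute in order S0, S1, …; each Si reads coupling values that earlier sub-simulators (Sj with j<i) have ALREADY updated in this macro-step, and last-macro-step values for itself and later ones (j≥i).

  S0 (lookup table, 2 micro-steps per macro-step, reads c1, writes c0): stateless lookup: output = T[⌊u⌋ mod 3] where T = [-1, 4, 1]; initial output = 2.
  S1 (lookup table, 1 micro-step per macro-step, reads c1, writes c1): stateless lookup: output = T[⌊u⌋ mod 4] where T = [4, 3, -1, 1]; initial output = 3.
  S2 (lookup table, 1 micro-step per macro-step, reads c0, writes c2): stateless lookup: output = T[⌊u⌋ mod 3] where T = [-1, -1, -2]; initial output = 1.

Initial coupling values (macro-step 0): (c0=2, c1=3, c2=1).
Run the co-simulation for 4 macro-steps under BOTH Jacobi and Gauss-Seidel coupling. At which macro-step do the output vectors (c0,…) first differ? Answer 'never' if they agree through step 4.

[Jacobi] macro 1: S0 reads c1=3 → after 2×micro: -1; S1 reads c1=3 → after 1×micro: 1; S2 reads c0=2 → after 1×micro: -2 ⇒ (c0=-1, c1=1, c2=-2)
[Jacobi] macro 2: S0 reads c1=1 → after 2×micro: 4; S1 reads c1=1 → after 1×micro: 3; S2 reads c0=-1 → after 1×micro: -2 ⇒ (c0=4, c1=3, c2=-2)
[Jacobi] macro 3: S0 reads c1=3 → after 2×micro: -1; S1 reads c1=3 → after 1×micro: 1; S2 reads c0=4 → after 1×micro: -1 ⇒ (c0=-1, c1=1, c2=-1)
[Jacobi] macro 4: S0 reads c1=1 → after 2×micro: 4; S1 reads c1=1 → after 1×micro: 3; S2 reads c0=-1 → after 1×micro: -2 ⇒ (c0=4, c1=3, c2=-2)
[Gauss-Seidel] macro 1: S0 reads c1=3 → after 2×micro: -1; S1 reads c1=3 → after 1×micro: 1; S2 reads c0=-1 → after 1×micro: -2 ⇒ (c0=-1, c1=1, c2=-2)
[Gauss-Seidel] macro 2: S0 reads c1=1 → after 2×micro: 4; S1 reads c1=1 → after 1×micro: 3; S2 reads c0=4 → after 1×micro: -1 ⇒ (c0=4, c1=3, c2=-1)
[Gauss-Seidel] macro 3: S0 reads c1=3 → after 2×micro: -1; S1 reads c1=3 → after 1×micro: 1; S2 reads c0=-1 → after 1×micro: -2 ⇒ (c0=-1, c1=1, c2=-2)
[Gauss-Seidel] macro 4: S0 reads c1=1 → after 2×micro: 4; S1 reads c1=1 → after 1×micro: 3; S2 reads c0=4 → after 1×micro: -1 ⇒ (c0=4, c1=3, c2=-1)

first divergence at macro-step: 2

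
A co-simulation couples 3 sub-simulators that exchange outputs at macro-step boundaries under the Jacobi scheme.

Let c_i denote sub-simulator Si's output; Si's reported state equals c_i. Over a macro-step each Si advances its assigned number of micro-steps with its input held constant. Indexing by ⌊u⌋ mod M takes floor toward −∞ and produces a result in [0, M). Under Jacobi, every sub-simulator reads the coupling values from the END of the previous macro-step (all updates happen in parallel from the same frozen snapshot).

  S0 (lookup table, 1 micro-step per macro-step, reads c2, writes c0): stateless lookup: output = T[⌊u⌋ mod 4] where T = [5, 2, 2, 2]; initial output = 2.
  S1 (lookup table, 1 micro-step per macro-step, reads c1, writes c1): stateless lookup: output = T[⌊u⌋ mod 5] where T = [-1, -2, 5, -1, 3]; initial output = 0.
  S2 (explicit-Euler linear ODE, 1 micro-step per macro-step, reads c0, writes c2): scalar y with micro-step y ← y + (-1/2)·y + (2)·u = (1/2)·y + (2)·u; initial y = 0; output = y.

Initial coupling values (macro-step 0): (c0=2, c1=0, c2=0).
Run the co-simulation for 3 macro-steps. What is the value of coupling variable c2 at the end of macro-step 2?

c2 at macro-step 2 = 12

macro 1: S0 reads c2=0 → after 1×micro: 5; S1 reads c1=0 → after 1×micro: -1; S2 reads c0=2 → after 1×micro: 4 ⇒ (c0=5, c1=-1, c2=4)
macro 2: S0 reads c2=4 → after 1×micro: 5; S1 reads c1=-1 → after 1×micro: 3; S2 reads c0=5 → after 1×micro: 12 ⇒ (c0=5, c1=3, c2=12)
macro 3: S0 reads c2=12 → after 1×micro: 5; S1 reads c1=3 → after 1×micro: -1; S2 reads c0=5 → after 1×micro: 16 ⇒ (c0=5, c1=-1, c2=16)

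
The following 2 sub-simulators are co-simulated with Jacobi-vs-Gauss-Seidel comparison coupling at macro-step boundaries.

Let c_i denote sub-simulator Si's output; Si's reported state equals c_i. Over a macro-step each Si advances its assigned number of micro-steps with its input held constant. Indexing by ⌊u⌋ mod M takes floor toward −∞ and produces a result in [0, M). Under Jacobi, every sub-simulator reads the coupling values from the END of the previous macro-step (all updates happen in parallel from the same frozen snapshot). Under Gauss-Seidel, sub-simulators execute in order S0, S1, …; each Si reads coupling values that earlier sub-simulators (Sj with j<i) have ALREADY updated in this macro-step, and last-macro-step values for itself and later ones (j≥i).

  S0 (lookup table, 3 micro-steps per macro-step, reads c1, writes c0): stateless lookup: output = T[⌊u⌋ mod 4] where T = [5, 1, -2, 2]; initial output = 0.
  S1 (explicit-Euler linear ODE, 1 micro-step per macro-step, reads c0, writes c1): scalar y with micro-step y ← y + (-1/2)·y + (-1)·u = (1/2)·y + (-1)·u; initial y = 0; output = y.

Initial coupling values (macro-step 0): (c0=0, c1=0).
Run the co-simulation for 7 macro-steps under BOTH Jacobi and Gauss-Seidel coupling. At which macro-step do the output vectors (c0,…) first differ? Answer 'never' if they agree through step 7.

[Jacobi] macro 1: S0 reads c1=0 → after 3×micro: 5; S1 reads c0=0 → after 1×micro: 0 ⇒ (c0=5, c1=0)
[Jacobi] macro 2: S0 reads c1=0 → after 3×micro: 5; S1 reads c0=5 → after 1×micro: -5 ⇒ (c0=5, c1=-5)
[Jacobi] macro 3: S0 reads c1=-5 → after 3×micro: 2; S1 reads c0=5 → after 1×micro: -15/2 ⇒ (c0=2, c1=-15/2)
[Jacobi] macro 4: S0 reads c1=-15/2 → after 3×micro: 5; S1 reads c0=2 → after 1×micro: -23/4 ⇒ (c0=5, c1=-23/4)
[Jacobi] macro 5: S0 reads c1=-23/4 → after 3×micro: -2; S1 reads c0=5 → after 1×micro: -63/8 ⇒ (c0=-2, c1=-63/8)
[Jacobi] macro 6: S0 reads c1=-63/8 → after 3×micro: 5; S1 reads c0=-2 → after 1×micro: -31/16 ⇒ (c0=5, c1=-31/16)
[Jacobi] macro 7: S0 reads c1=-31/16 → after 3×micro: -2; S1 reads c0=5 → after 1×micro: -191/32 ⇒ (c0=-2, c1=-191/32)
[Gauss-Seidel] macro 1: S0 reads c1=0 → after 3×micro: 5; S1 reads c0=5 → after 1×micro: -5 ⇒ (c0=5, c1=-5)
[Gauss-Seidel] macro 2: S0 reads c1=-5 → after 3×micro: 2; S1 reads c0=2 → after 1×micro: -9/2 ⇒ (c0=2, c1=-9/2)
[Gauss-Seidel] macro 3: S0 reads c1=-9/2 → after 3×micro: 2; S1 reads c0=2 → after 1×micro: -17/4 ⇒ (c0=2, c1=-17/4)
[Gauss-Seidel] macro 4: S0 reads c1=-17/4 → after 3×micro: 2; S1 reads c0=2 → after 1×micro: -33/8 ⇒ (c0=2, c1=-33/8)
[Gauss-Seidel] macro 5: S0 reads c1=-33/8 → after 3×micro: 2; S1 reads c0=2 → after 1×micro: -65/16 ⇒ (c0=2, c1=-65/16)
[Gauss-Seidel] macro 6: S0 reads c1=-65/16 → after 3×micro: 2; S1 reads c0=2 → after 1×micro: -129/32 ⇒ (c0=2, c1=-129/32)
[Gauss-Seidel] macro 7: S0 reads c1=-129/32 → after 3×micro: 2; S1 reads c0=2 → after 1×micro: -257/64 ⇒ (c0=2, c1=-257/64)

first divergence at macro-step: 1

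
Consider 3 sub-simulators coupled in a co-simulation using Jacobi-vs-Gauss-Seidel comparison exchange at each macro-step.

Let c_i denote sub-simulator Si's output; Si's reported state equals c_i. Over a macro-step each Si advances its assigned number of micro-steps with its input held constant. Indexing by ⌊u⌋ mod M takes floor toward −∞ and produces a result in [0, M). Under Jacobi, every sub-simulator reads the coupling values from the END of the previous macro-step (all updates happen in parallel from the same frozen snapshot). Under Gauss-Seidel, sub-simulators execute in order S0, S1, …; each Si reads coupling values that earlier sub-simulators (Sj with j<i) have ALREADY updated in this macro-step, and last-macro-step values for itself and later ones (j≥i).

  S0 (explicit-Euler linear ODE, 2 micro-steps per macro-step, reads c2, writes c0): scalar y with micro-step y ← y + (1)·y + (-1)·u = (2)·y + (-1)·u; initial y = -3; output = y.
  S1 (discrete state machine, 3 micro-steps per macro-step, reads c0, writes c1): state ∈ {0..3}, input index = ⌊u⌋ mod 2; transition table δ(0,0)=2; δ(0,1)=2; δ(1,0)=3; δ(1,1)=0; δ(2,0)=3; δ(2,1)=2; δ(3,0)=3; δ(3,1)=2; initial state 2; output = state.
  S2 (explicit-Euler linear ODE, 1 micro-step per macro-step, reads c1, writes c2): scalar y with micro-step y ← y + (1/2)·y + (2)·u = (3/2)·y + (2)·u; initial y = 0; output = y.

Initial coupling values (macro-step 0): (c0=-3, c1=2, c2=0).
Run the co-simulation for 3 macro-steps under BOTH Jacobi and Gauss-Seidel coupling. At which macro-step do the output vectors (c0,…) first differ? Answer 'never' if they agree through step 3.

[Jacobi] macro 1: S0 reads c2=0 → after 2×micro: -12; S1 reads c0=-3 → after 3×micro: 2; S2 reads c1=2 → after 1×micro: 4 ⇒ (c0=-12, c1=2, c2=4)
[Jacobi] macro 2: S0 reads c2=4 → after 2×micro: -60; S1 reads c0=-12 → after 3×micro: 3; S2 reads c1=2 → after 1×micro: 10 ⇒ (c0=-60, c1=3, c2=10)
[Jacobi] macro 3: S0 reads c2=10 → after 2×micro: -270; S1 reads c0=-60 → after 3×micro: 3; S2 reads c1=3 → after 1×micro: 21 ⇒ (c0=-270, c1=3, c2=21)
[Gauss-Seidel] macro 1: S0 reads c2=0 → after 2×micro: -12; S1 reads c0=-12 → after 3×micro: 3; S2 reads c1=3 → after 1×micro: 6 ⇒ (c0=-12, c1=3, c2=6)
[Gauss-Seidel] macro 2: S0 reads c2=6 → after 2×micro: -66; S1 reads c0=-66 → after 3×micro: 3; S2 reads c1=3 → after 1×micro: 15 ⇒ (c0=-66, c1=3, c2=15)
[Gauss-Seidel] macro 3: S0 reads c2=15 → after 2×micro: -309; S1 reads c0=-309 → after 3×micro: 2; S2 reads c1=2 → after 1×micro: 53/2 ⇒ (c0=-309, c1=2, c2=53/2)

first divergence at macro-step: 1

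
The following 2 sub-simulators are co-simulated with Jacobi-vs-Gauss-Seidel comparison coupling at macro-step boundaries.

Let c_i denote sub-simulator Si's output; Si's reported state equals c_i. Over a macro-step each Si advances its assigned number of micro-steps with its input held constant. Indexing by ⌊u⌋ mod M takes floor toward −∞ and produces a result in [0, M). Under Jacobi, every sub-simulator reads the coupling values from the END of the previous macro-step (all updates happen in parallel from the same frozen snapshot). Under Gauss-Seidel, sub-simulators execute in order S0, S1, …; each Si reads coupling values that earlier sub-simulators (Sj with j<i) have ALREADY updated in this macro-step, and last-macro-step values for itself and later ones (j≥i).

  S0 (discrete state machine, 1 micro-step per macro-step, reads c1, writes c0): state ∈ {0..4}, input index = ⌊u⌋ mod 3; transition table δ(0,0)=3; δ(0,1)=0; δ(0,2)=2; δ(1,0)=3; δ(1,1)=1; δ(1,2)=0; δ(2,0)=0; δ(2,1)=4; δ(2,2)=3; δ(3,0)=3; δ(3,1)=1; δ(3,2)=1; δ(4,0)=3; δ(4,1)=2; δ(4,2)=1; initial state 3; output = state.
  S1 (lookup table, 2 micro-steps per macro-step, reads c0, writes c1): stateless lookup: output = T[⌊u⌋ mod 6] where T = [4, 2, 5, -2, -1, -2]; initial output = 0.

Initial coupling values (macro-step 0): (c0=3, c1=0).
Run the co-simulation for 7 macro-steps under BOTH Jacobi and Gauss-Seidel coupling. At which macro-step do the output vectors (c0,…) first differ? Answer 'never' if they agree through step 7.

first divergence at macro-step: 2

[Jacobi] macro 1: S0 reads c1=0 → after 1×micro: 3; S1 reads c0=3 → after 2×micro: -2 ⇒ (c0=3, c1=-2)
[Jacobi] macro 2: S0 reads c1=-2 → after 1×micro: 1; S1 reads c0=3 → after 2×micro: -2 ⇒ (c0=1, c1=-2)
[Jacobi] macro 3: S0 reads c1=-2 → after 1×micro: 1; S1 reads c0=1 → after 2×micro: 2 ⇒ (c0=1, c1=2)
[Jacobi] macro 4: S0 reads c1=2 → after 1×micro: 0; S1 reads c0=1 → after 2×micro: 2 ⇒ (c0=0, c1=2)
[Jacobi] macro 5: S0 reads c1=2 → after 1×micro: 2; S1 reads c0=0 → after 2×micro: 4 ⇒ (c0=2, c1=4)
[Jacobi] macro 6: S0 reads c1=4 → after 1×micro: 4; S1 reads c0=2 → after 2×micro: 5 ⇒ (c0=4, c1=5)
[Jacobi] macro 7: S0 reads c1=5 → after 1×micro: 1; S1 reads c0=4 → after 2×micro: -1 ⇒ (c0=1, c1=-1)
[Gauss-Seidel] macro 1: S0 reads c1=0 → after 1×micro: 3; S1 reads c0=3 → after 2×micro: -2 ⇒ (c0=3, c1=-2)
[Gauss-Seidel] macro 2: S0 reads c1=-2 → after 1×micro: 1; S1 reads c0=1 → after 2×micro: 2 ⇒ (c0=1, c1=2)
[Gauss-Seidel] macro 3: S0 reads c1=2 → after 1×micro: 0; S1 reads c0=0 → after 2×micro: 4 ⇒ (c0=0, c1=4)
[Gauss-Seidel] macro 4: S0 reads c1=4 → after 1×micro: 0; S1 reads c0=0 → after 2×micro: 4 ⇒ (c0=0, c1=4)
[Gauss-Seidel] macro 5: S0 reads c1=4 → after 1×micro: 0; S1 reads c0=0 → after 2×micro: 4 ⇒ (c0=0, c1=4)
[Gauss-Seidel] macro 6: S0 reads c1=4 → after 1×micro: 0; S1 reads c0=0 → after 2×micro: 4 ⇒ (c0=0, c1=4)
[Gauss-Seidel] macro 7: S0 reads c1=4 → after 1×micro: 0; S1 reads c0=0 → after 2×micro: 4 ⇒ (c0=0, c1=4)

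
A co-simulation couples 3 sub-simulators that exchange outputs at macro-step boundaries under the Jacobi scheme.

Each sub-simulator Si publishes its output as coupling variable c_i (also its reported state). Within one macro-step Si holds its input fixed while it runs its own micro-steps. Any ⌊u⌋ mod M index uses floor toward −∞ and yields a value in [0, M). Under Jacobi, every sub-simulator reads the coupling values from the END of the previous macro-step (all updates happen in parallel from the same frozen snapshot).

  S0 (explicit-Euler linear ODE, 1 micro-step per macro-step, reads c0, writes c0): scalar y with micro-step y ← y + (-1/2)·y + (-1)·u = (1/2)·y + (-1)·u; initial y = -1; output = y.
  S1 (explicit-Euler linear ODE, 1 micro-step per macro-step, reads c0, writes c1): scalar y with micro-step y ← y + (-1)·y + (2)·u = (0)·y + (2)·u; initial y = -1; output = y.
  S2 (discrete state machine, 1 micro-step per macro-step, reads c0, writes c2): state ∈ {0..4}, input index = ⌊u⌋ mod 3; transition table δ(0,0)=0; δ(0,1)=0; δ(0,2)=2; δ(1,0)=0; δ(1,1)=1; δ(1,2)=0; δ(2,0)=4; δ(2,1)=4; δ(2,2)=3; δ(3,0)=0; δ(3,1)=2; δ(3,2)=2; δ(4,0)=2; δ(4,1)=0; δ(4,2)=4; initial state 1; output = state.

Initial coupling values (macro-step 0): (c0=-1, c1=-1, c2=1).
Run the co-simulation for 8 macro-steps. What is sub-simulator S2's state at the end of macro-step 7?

macro 1: S0 reads c0=-1 → after 1×micro: 1/2; S1 reads c0=-1 → after 1×micro: -2; S2 reads c0=-1 → after 1×micro: 0 ⇒ (c0=1/2, c1=-2, c2=0)
macro 2: S0 reads c0=1/2 → after 1×micro: -1/4; S1 reads c0=1/2 → after 1×micro: 1; S2 reads c0=1/2 → after 1×micro: 0 ⇒ (c0=-1/4, c1=1, c2=0)
macro 3: S0 reads c0=-1/4 → after 1×micro: 1/8; S1 reads c0=-1/4 → after 1×micro: -1/2; S2 reads c0=-1/4 → after 1×micro: 2 ⇒ (c0=1/8, c1=-1/2, c2=2)
macro 4: S0 reads c0=1/8 → after 1×micro: -1/16; S1 reads c0=1/8 → after 1×micro: 1/4; S2 reads c0=1/8 → after 1×micro: 4 ⇒ (c0=-1/16, c1=1/4, c2=4)
macro 5: S0 reads c0=-1/16 → after 1×micro: 1/32; S1 reads c0=-1/16 → after 1×micro: -1/8; S2 reads c0=-1/16 → after 1×micro: 4 ⇒ (c0=1/32, c1=-1/8, c2=4)
macro 6: S0 reads c0=1/32 → after 1×micro: -1/64; S1 reads c0=1/32 → after 1×micro: 1/16; S2 reads c0=1/32 → after 1×micro: 2 ⇒ (c0=-1/64, c1=1/16, c2=2)
macro 7: S0 reads c0=-1/64 → after 1×micro: 1/128; S1 reads c0=-1/64 → after 1×micro: -1/32; S2 reads c0=-1/64 → after 1×micro: 3 ⇒ (c0=1/128, c1=-1/32, c2=3)
macro 8: S0 reads c0=1/128 → after 1×micro: -1/256; S1 reads c0=1/128 → after 1×micro: 1/64; S2 reads c0=1/128 → after 1×micro: 0 ⇒ (c0=-1/256, c1=1/64, c2=0)

S2 state at macro-step 7 = 3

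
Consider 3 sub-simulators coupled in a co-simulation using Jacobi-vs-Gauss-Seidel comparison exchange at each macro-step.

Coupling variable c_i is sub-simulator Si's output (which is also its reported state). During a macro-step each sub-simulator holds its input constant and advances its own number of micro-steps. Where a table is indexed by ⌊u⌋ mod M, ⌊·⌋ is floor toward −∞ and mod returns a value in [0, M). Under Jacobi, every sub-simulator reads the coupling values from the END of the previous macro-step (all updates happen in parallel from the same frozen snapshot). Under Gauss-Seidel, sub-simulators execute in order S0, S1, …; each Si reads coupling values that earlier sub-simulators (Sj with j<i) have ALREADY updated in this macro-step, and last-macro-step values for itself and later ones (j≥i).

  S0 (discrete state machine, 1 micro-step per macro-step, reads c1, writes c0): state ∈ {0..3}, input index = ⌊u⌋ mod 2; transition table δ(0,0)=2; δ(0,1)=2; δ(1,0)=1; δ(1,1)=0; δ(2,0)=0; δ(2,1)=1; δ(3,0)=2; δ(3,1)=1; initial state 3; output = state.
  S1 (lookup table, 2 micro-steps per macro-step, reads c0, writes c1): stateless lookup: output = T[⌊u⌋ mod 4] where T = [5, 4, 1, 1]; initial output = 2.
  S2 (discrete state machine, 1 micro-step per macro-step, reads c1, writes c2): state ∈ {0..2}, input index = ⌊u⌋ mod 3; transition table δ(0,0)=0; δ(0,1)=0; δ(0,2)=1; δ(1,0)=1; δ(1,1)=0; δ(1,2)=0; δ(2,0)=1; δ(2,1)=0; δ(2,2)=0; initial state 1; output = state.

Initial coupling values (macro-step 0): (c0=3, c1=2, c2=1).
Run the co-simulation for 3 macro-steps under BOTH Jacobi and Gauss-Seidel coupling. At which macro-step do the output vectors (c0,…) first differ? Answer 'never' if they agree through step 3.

first divergence at macro-step: 2

[Jacobi] macro 1: S0 reads c1=2 → after 1×micro: 2; S1 reads c0=3 → after 2×micro: 1; S2 reads c1=2 → after 1×micro: 0 ⇒ (c0=2, c1=1, c2=0)
[Jacobi] macro 2: S0 reads c1=1 → after 1×micro: 1; S1 reads c0=2 → after 2×micro: 1; S2 reads c1=1 → after 1×micro: 0 ⇒ (c0=1, c1=1, c2=0)
[Jacobi] macro 3: S0 reads c1=1 → after 1×micro: 0; S1 reads c0=1 → after 2×micro: 4; S2 reads c1=1 → after 1×micro: 0 ⇒ (c0=0, c1=4, c2=0)
[Gauss-Seidel] macro 1: S0 reads c1=2 → after 1×micro: 2; S1 reads c0=2 → after 2×micro: 1; S2 reads c1=1 → after 1×micro: 0 ⇒ (c0=2, c1=1, c2=0)
[Gauss-Seidel] macro 2: S0 reads c1=1 → after 1×micro: 1; S1 reads c0=1 → after 2×micro: 4; S2 reads c1=4 → after 1×micro: 0 ⇒ (c0=1, c1=4, c2=0)
[Gauss-Seidel] macro 3: S0 reads c1=4 → after 1×micro: 1; S1 reads c0=1 → after 2×micro: 4; S2 reads c1=4 → after 1×micro: 0 ⇒ (c0=1, c1=4, c2=0)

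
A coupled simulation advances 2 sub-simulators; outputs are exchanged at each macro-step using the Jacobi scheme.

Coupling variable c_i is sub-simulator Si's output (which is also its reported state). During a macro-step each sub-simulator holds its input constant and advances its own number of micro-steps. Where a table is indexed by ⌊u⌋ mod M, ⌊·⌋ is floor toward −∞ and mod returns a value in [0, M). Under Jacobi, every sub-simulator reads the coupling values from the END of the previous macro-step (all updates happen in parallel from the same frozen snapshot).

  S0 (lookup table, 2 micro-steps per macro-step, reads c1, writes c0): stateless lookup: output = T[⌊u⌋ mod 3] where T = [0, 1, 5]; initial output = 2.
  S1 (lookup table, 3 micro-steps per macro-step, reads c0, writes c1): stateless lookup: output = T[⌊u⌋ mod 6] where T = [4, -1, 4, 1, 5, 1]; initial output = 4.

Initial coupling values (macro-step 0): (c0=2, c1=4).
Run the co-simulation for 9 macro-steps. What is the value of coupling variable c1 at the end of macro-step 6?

c1 at macro-step 6 = -1

macro 1: S0 reads c1=4 → after 2×micro: 1; S1 reads c0=2 → after 3×micro: 4 ⇒ (c0=1, c1=4)
macro 2: S0 reads c1=4 → after 2×micro: 1; S1 reads c0=1 → after 3×micro: -1 ⇒ (c0=1, c1=-1)
macro 3: S0 reads c1=-1 → after 2×micro: 5; S1 reads c0=1 → after 3×micro: -1 ⇒ (c0=5, c1=-1)
macro 4: S0 reads c1=-1 → after 2×micro: 5; S1 reads c0=5 → after 3×micro: 1 ⇒ (c0=5, c1=1)
macro 5: S0 reads c1=1 → after 2×micro: 1; S1 reads c0=5 → after 3×micro: 1 ⇒ (c0=1, c1=1)
macro 6: S0 reads c1=1 → after 2×micro: 1; S1 reads c0=1 → after 3×micro: -1 ⇒ (c0=1, c1=-1)
macro 7: S0 reads c1=-1 → after 2×micro: 5; S1 reads c0=1 → after 3×micro: -1 ⇒ (c0=5, c1=-1)
macro 8: S0 reads c1=-1 → after 2×micro: 5; S1 reads c0=5 → after 3×micro: 1 ⇒ (c0=5, c1=1)
macro 9: S0 reads c1=1 → after 2×micro: 1; S1 reads c0=5 → after 3×micro: 1 ⇒ (c0=1, c1=1)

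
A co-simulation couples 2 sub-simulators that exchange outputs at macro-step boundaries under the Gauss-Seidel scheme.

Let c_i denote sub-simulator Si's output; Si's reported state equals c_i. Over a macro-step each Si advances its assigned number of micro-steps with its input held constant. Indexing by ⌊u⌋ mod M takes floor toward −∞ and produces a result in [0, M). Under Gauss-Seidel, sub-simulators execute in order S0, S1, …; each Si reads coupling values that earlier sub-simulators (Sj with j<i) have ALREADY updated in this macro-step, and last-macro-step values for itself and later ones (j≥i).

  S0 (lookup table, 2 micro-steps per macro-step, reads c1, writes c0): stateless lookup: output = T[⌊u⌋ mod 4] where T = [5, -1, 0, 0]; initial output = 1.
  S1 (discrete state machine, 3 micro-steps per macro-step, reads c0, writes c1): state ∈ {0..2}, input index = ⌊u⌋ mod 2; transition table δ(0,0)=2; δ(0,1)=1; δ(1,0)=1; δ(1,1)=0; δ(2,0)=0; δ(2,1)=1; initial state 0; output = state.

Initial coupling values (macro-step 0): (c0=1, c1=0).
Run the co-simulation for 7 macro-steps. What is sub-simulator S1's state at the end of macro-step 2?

macro 1: S0 reads c1=0 → after 2×micro: 5; S1 reads c0=5 → after 3×micro: 1 ⇒ (c0=5, c1=1)
macro 2: S0 reads c1=1 → after 2×micro: -1; S1 reads c0=-1 → after 3×micro: 0 ⇒ (c0=-1, c1=0)
macro 3: S0 reads c1=0 → after 2×micro: 5; S1 reads c0=5 → after 3×micro: 1 ⇒ (c0=5, c1=1)
macro 4: S0 reads c1=1 → after 2×micro: -1; S1 reads c0=-1 → after 3×micro: 0 ⇒ (c0=-1, c1=0)
macro 5: S0 reads c1=0 → after 2×micro: 5; S1 reads c0=5 → after 3×micro: 1 ⇒ (c0=5, c1=1)
macro 6: S0 reads c1=1 → after 2×micro: -1; S1 reads c0=-1 → after 3×micro: 0 ⇒ (c0=-1, c1=0)
macro 7: S0 reads c1=0 → after 2×micro: 5; S1 reads c0=5 → after 3×micro: 1 ⇒ (c0=5, c1=1)

S1 state at macro-step 2 = 0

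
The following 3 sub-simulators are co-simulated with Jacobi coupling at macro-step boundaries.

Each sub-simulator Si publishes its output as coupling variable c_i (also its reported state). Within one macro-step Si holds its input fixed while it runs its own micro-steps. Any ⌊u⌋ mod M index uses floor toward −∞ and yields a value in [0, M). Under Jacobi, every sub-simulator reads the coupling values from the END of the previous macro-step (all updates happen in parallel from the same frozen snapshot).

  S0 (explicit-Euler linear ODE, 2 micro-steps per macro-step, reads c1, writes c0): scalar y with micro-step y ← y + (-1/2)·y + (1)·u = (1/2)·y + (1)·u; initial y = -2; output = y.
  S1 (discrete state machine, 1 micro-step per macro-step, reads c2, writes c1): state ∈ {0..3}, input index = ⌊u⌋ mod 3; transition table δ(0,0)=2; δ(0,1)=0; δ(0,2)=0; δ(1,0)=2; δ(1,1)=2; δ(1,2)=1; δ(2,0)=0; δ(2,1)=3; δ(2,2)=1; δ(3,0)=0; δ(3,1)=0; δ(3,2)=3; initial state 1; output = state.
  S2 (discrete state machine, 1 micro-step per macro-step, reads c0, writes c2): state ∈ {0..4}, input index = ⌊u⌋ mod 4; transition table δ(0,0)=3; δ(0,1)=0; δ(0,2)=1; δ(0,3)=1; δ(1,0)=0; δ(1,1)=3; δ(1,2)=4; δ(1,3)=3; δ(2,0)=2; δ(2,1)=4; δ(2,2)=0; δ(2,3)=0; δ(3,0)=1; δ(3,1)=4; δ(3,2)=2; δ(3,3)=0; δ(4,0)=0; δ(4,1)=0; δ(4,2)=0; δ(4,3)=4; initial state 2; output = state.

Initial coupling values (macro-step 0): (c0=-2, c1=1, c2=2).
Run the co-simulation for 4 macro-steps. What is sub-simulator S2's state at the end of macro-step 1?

S2 state at macro-step 1 = 0

macro 1: S0 reads c1=1 → after 2×micro: 1; S1 reads c2=2 → after 1×micro: 1; S2 reads c0=-2 → after 1×micro: 0 ⇒ (c0=1, c1=1, c2=0)
macro 2: S0 reads c1=1 → after 2×micro: 7/4; S1 reads c2=0 → after 1×micro: 2; S2 reads c0=1 → after 1×micro: 0 ⇒ (c0=7/4, c1=2, c2=0)
macro 3: S0 reads c1=2 → after 2×micro: 55/16; S1 reads c2=0 → after 1×micro: 0; S2 reads c0=7/4 → after 1×micro: 0 ⇒ (c0=55/16, c1=0, c2=0)
macro 4: S0 reads c1=0 → after 2×micro: 55/64; S1 reads c2=0 → after 1×micro: 2; S2 reads c0=55/16 → after 1×micro: 1 ⇒ (c0=55/64, c1=2, c2=1)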